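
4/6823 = 4/6823= 0.00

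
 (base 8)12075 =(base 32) 51t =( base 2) 1010000111101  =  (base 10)5181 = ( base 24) 8NL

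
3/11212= 3/11212 = 0.00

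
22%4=2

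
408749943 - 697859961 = -289110018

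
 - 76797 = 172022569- 172099366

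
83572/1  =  83572= 83572.00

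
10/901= 10/901 = 0.01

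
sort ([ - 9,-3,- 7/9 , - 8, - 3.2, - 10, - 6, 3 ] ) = [  -  10,-9, - 8,- 6,-3.2, - 3, - 7/9,3 ] 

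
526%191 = 144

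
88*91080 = 8015040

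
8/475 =8/475= 0.02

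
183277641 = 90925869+92351772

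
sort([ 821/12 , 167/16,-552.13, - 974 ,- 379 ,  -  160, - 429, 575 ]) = [ - 974,  -  552.13,-429, - 379 , - 160,167/16,821/12,575] 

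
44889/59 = 44889/59  =  760.83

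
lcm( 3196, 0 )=0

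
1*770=770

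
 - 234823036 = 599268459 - 834091495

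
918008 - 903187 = 14821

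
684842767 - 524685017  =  160157750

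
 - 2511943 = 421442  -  2933385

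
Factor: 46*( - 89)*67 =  - 2^1*23^1*67^1*89^1 = -  274298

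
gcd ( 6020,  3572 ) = 4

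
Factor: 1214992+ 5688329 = 6903321 = 3^1 * 2301107^1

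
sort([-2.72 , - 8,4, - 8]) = [ - 8, - 8, - 2.72,4]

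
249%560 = 249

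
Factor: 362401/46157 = 13^1*61^1*101^( - 1) = 793/101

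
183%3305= 183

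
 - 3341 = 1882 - 5223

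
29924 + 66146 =96070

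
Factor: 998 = 2^1*499^1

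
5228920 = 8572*610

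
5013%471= 303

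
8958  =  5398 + 3560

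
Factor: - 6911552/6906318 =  - 2^5 * 3^( - 1 )*17^( - 1)*79^1*1367^1*67709^( - 1)= -3455776/3453159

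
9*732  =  6588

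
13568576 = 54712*248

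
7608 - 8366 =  - 758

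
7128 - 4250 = 2878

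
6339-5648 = 691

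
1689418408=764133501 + 925284907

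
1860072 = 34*54708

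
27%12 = 3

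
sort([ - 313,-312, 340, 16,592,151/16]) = [ - 313, - 312,  151/16, 16,340,592] 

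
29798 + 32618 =62416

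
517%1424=517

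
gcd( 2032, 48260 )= 508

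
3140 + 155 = 3295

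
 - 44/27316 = - 1 + 6818/6829 = - 0.00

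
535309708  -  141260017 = 394049691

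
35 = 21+14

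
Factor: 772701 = 3^1*17^1*109^1*139^1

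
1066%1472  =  1066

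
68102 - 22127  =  45975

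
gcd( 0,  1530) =1530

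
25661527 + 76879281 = 102540808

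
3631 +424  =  4055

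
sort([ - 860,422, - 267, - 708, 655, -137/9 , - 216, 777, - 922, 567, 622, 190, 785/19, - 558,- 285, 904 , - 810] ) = [-922, - 860, - 810, -708,-558, -285,-267 , - 216, - 137/9,  785/19,190,422, 567, 622, 655 , 777, 904 ] 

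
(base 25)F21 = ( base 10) 9426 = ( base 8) 22322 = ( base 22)jaa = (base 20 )13b6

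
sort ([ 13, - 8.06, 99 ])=[-8.06, 13,99 ]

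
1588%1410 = 178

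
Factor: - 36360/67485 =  - 2424/4499 = - 2^3*3^1*11^( - 1)*101^1 * 409^( - 1)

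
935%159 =140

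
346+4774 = 5120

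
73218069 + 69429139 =142647208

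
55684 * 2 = 111368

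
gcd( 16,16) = 16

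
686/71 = 9 + 47/71 = 9.66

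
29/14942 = 29/14942 = 0.00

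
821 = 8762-7941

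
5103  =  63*81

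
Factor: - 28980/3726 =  - 70/9 = -2^1*3^ ( - 2)*5^1*7^1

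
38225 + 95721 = 133946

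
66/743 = 66/743 =0.09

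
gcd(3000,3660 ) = 60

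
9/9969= 3/3323 = 0.00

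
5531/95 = 5531/95 = 58.22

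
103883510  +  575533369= 679416879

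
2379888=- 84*( - 28332)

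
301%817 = 301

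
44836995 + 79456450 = 124293445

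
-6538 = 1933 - 8471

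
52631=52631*1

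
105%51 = 3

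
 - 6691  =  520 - 7211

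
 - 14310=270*(  -  53 ) 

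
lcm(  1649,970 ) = 16490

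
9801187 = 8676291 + 1124896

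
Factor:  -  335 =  - 5^1 * 67^1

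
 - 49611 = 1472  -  51083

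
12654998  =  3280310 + 9374688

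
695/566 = 695/566 =1.23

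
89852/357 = 12836/51 = 251.69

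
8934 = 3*2978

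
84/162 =14/27  =  0.52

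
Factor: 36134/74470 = 18067/37235 = 5^(  -  1 )*7^1 * 11^(-1 )*29^1*89^1 * 677^( -1) 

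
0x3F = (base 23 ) 2H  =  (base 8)77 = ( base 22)2j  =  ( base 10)63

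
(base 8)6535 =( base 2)110101011101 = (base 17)BE4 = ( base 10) 3421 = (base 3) 11200201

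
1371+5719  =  7090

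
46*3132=144072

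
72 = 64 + 8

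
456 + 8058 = 8514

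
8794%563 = 349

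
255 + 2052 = 2307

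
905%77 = 58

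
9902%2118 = 1430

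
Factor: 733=733^1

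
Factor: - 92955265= - 5^1*13^1*181^1*7901^1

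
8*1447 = 11576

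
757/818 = 757/818 = 0.93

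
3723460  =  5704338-1980878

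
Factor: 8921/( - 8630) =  - 2^( - 1) * 5^( - 1)*11^1*811^1 * 863^( - 1)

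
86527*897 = 77614719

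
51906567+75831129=127737696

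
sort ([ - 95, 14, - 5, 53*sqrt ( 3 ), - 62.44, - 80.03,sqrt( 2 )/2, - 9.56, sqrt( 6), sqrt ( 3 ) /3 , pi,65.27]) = [ - 95, - 80.03, - 62.44 , - 9.56,  -  5, sqrt(3 ) /3, sqrt( 2) /2, sqrt( 6 ),  pi, 14,  65.27,53*sqrt( 3)]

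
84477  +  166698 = 251175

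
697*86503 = 60292591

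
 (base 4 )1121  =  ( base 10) 89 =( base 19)4D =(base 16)59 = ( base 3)10022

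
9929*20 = 198580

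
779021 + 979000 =1758021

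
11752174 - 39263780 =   -  27511606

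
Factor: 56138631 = 3^1*18712877^1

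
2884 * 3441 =9923844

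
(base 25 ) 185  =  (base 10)830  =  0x33e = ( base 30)rk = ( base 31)QO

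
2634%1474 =1160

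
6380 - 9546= -3166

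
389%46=21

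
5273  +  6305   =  11578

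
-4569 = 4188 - 8757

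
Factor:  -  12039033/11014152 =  - 4013011/3671384 = -2^ ( - 3)*107^(-1) * 1901^1 *2111^1*4289^( - 1) 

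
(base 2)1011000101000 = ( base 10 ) 5672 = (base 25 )91m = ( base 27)7l2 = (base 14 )20d2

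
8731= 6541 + 2190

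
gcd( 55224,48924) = 36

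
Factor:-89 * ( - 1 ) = 89= 89^1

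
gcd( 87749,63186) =1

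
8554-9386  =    -  832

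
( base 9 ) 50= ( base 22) 21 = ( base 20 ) 25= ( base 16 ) 2D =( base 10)45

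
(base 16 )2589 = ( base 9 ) 14156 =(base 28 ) c75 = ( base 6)112253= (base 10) 9609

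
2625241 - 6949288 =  - 4324047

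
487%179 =129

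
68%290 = 68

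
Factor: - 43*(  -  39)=3^1*13^1 * 43^1 = 1677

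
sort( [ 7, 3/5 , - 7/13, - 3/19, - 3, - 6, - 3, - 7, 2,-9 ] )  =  [ - 9, - 7 ,- 6, - 3, - 3 , -7/13, - 3/19, 3/5,2,7 ] 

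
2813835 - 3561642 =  - 747807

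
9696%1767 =861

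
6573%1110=1023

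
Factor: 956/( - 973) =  - 2^2*7^( - 1 )*139^( - 1 )*239^1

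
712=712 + 0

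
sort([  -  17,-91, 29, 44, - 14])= [ - 91, - 17, - 14,29,44]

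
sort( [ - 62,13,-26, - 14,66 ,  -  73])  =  [ - 73 ,-62, - 26,-14, 13,66]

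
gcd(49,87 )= 1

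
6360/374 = 17  +  1/187 =17.01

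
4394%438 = 14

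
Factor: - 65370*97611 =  - 2^1*3^2*5^1*2179^1*32537^1 = - 6380831070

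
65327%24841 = 15645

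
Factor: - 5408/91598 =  - 16/271  =  - 2^4 * 271^(  -  1) 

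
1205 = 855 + 350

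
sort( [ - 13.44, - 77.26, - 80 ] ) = [ - 80, - 77.26, - 13.44]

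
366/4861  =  366/4861  =  0.08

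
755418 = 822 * 919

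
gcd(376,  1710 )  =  2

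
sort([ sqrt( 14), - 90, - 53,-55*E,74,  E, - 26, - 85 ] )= [ - 55 *E, - 90, - 85, - 53, - 26,E,sqrt(14),74 ]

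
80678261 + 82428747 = 163107008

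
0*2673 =0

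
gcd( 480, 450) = 30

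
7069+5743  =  12812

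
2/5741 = 2/5741 =0.00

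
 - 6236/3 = - 6236/3 = - 2078.67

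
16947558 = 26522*639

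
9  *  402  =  3618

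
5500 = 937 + 4563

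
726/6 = 121 = 121.00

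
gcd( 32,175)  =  1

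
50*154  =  7700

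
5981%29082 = 5981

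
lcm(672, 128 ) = 2688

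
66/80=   33/40 = 0.82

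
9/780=3/260= 0.01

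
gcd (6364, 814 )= 74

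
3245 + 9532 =12777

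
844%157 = 59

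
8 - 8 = 0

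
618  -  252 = 366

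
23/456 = 23/456 = 0.05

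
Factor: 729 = 3^6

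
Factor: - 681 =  - 3^1*227^1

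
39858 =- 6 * ( - 6643 )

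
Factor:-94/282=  - 1/3 = - 3^(-1)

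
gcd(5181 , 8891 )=1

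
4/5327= 4/5327 = 0.00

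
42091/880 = 47 + 731/880 = 47.83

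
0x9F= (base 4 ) 2133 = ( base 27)5O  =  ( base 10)159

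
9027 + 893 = 9920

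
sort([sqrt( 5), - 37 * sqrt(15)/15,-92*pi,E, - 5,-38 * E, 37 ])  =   [ - 92*pi,-38*E, - 37*sqrt(15 )/15,-5,  sqrt( 5), E,  37]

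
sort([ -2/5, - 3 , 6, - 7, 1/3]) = [ - 7, - 3, - 2/5, 1/3,  6]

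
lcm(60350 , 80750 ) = 5733250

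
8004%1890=444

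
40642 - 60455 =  - 19813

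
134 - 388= - 254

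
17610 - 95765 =-78155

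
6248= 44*142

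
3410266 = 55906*61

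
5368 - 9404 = - 4036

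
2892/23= 2892/23  =  125.74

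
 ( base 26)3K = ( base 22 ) 4a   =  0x62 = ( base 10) 98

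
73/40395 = 73/40395 = 0.00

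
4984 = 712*7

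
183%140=43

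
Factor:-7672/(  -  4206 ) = 2^2 * 3^( - 1 )*7^1*137^1*701^( - 1) =3836/2103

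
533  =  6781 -6248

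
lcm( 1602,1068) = 3204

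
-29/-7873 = 29/7873 = 0.00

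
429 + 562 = 991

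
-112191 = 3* ( - 37397)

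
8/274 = 4/137=   0.03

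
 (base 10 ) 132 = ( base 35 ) 3R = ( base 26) 52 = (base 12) B0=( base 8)204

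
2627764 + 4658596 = 7286360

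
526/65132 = 263/32566 = 0.01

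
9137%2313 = 2198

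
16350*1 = 16350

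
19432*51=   991032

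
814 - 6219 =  - 5405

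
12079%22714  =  12079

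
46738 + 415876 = 462614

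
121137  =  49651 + 71486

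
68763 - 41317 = 27446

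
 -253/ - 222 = 253/222 =1.14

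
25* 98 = 2450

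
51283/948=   51283/948 = 54.10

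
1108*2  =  2216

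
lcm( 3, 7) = 21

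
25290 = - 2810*( - 9) 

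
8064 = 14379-6315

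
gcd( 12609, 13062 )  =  3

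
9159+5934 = 15093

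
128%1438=128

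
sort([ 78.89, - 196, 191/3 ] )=[-196,191/3,78.89]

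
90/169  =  90/169 = 0.53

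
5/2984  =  5/2984 =0.00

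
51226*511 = 26176486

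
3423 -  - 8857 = 12280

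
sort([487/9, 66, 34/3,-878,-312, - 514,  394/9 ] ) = [ - 878, - 514,-312, 34/3, 394/9, 487/9, 66] 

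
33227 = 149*223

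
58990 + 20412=79402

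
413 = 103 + 310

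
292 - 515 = - 223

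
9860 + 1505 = 11365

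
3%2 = 1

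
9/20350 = 9/20350 = 0.00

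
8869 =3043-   -  5826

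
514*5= 2570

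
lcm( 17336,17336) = 17336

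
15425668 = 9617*1604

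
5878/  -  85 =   -  5878/85 = - 69.15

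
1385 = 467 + 918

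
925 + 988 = 1913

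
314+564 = 878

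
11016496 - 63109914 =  - 52093418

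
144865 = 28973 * 5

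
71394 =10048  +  61346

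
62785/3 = 20928+ 1/3  =  20928.33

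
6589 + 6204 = 12793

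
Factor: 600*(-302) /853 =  - 2^4*3^1*5^2*151^1 * 853^( - 1) = -  181200/853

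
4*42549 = 170196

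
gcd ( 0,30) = 30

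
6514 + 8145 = 14659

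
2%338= 2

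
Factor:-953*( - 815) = 776695   =  5^1*163^1*953^1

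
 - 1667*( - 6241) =10403747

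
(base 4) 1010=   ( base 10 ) 68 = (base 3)2112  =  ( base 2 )1000100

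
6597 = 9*733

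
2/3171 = 2/3171 = 0.00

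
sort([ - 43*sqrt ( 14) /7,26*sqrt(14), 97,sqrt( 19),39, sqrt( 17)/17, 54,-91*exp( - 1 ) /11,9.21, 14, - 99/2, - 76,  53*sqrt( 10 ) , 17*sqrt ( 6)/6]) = [ - 76, - 99/2 , - 43*sqrt( 14 )/7, - 91*exp(-1) /11,sqrt( 17)/17 , sqrt(19 ), 17*sqrt(6) /6,  9.21,14, 39,  54 , 97,26*sqrt( 14),53 * sqrt(10 )] 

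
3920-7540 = - 3620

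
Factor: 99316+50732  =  2^5 * 3^2*521^1  =  150048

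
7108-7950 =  - 842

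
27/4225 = 27/4225  =  0.01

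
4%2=0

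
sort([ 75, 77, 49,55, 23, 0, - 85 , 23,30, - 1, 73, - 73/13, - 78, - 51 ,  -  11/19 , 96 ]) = [ - 85, - 78, - 51,-73/13 ,-1,-11/19,  0, 23,23, 30 , 49, 55,  73, 75, 77, 96] 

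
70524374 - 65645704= 4878670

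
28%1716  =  28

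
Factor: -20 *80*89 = -2^6*5^2*89^1 = -142400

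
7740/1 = 7740 =7740.00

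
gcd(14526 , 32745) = 3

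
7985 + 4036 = 12021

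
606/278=303/139  =  2.18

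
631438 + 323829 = 955267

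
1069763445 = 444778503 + 624984942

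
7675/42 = 182 + 31/42 = 182.74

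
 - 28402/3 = - 9468 +2/3 = - 9467.33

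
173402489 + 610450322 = 783852811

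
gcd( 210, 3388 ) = 14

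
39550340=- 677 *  (-58420 )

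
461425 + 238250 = 699675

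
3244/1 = 3244 = 3244.00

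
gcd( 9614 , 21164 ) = 22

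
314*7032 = 2208048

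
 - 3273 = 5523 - 8796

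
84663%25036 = 9555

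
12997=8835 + 4162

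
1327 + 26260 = 27587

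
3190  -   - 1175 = 4365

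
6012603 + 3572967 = 9585570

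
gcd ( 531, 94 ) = 1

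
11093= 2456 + 8637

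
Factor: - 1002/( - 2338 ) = 3^1 * 7^( - 1 ) = 3/7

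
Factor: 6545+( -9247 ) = - 2^1 *7^1*193^1= -2702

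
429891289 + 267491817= 697383106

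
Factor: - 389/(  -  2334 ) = 1/6 = 2^ ( - 1)*3^( - 1) 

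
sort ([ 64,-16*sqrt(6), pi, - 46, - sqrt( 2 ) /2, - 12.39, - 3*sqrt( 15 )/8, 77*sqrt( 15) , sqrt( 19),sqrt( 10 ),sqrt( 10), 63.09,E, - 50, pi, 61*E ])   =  [  -  50, - 46,  -  16*sqrt ( 6),-12.39,  -  3* sqrt(15 ) /8, -sqrt(2) /2,E, pi, pi, sqrt(10), sqrt(10 ),sqrt( 19 ), 63.09, 64, 61*E,77*sqrt( 15)] 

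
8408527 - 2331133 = 6077394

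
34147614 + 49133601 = 83281215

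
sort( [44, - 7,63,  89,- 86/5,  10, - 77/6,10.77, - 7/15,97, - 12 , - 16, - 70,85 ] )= [ - 70, - 86/5 , - 16, - 77/6, - 12, - 7, - 7/15,10,10.77,  44, 63 , 85, 89,  97 ]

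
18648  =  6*3108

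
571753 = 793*721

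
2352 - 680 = 1672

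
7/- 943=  - 1 + 936/943 =-0.01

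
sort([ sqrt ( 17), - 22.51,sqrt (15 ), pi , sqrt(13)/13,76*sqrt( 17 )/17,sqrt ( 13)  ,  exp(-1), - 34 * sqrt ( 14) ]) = [-34*sqrt( 14),-22.51,sqrt( 13)/13,exp( - 1),pi,  sqrt( 13),sqrt( 15 ),sqrt(17),76*sqrt(17)/17]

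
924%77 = 0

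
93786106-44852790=48933316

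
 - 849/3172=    - 1+2323/3172=- 0.27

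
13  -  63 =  - 50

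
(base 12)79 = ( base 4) 1131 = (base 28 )39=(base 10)93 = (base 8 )135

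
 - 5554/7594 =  - 1 + 1020/3797=- 0.73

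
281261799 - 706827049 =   -  425565250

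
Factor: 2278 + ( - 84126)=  - 2^3*13^1 *787^1 = - 81848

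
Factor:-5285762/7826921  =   - 2^1*19^2*157^(-1 )*7321^1*49853^(- 1)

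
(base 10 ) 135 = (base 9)160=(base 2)10000111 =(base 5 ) 1020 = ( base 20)6f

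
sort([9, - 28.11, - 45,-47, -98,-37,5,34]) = [-98,-47,  -  45,-37, - 28.11 , 5, 9,34]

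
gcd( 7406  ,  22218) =7406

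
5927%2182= 1563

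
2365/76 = 31 + 9/76 = 31.12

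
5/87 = 5/87 = 0.06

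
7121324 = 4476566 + 2644758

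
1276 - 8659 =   -  7383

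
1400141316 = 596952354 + 803188962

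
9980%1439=1346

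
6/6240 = 1/1040 = 0.00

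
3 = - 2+5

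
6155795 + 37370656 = 43526451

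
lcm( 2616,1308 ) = 2616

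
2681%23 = 13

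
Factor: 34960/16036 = 2^2*5^1 * 23^1*211^( - 1 ) =460/211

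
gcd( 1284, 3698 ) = 2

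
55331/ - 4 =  - 55331/4 = - 13832.75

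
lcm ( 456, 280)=15960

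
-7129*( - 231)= 1646799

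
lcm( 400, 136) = 6800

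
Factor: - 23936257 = - 19^1*1259803^1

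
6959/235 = 29 + 144/235  =  29.61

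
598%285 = 28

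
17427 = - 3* ( - 5809 ) 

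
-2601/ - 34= 76 + 1/2= 76.50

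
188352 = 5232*36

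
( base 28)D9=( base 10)373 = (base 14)1C9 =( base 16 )175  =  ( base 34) AX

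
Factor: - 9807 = - 3^1*7^1*467^1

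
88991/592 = 150  +  191/592 =150.32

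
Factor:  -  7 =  - 7^1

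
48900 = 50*978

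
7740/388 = 19 + 92/97 = 19.95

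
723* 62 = 44826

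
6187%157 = 64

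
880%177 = 172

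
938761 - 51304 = 887457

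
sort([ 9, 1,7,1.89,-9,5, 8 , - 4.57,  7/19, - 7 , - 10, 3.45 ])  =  [ - 10, - 9, - 7 , - 4.57,7/19, 1, 1.89,3.45,5, 7,  8, 9 ]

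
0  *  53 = 0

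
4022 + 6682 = 10704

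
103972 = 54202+49770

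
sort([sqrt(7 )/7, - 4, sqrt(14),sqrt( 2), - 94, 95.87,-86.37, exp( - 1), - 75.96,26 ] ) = [- 94 ,  -  86.37, - 75.96 ,-4,exp (  -  1 ), sqrt(7) /7, sqrt( 2 ), sqrt( 14), 26,95.87]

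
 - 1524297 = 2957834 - 4482131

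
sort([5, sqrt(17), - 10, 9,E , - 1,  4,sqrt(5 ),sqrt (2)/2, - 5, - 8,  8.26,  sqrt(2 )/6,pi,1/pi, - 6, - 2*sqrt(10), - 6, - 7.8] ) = [ - 10, - 8, - 7.8,  -  2*sqrt(10 ), -6 ,-6, - 5, - 1 , sqrt( 2 )/6,1/pi, sqrt( 2)/2,sqrt(5 ),E,  pi , 4,  sqrt(17 ) , 5,8.26, 9 ] 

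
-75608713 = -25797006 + -49811707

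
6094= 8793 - 2699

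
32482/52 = 16241/26 = 624.65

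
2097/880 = 2 + 337/880 = 2.38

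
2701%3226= 2701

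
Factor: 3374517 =3^1 *17^1*127^1*521^1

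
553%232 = 89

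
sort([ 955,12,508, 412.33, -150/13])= [ - 150/13,12,412.33,508,955]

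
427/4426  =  427/4426 = 0.10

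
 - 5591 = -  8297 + 2706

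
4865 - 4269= 596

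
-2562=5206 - 7768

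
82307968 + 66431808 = 148739776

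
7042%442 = 412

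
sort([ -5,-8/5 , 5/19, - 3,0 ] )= [ - 5 ,  -  3,-8/5,0, 5/19 ] 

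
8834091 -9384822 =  - 550731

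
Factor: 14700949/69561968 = 2^( - 4)*7^( - 2) * 83^(-1)*1069^( - 1) * 14700949^1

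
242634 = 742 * 327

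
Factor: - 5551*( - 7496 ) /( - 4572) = -2^1 *3^(- 2)*7^1*13^1 * 61^1*127^(  -  1 ) *937^1 = - 10402574/1143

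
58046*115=6675290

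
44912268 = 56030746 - 11118478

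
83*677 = 56191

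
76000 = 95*800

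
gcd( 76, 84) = 4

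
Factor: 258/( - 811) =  - 2^1* 3^1  *43^1*811^( - 1 ) 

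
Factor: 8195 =5^1*11^1*149^1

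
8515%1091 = 878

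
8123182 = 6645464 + 1477718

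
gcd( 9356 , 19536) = 4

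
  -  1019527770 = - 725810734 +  - 293717036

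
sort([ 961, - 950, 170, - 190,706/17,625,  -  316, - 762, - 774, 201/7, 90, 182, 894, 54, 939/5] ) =[ - 950,-774, -762, - 316, - 190,201/7,  706/17,54, 90, 170, 182,  939/5, 625,  894,961] 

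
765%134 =95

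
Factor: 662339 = 662339^1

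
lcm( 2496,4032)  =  52416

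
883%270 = 73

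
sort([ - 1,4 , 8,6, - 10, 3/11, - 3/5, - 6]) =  [ - 10, - 6 ,-1,- 3/5, 3/11,4, 6,8]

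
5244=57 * 92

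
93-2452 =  -2359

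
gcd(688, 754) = 2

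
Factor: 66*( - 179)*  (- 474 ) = 5599836=2^2 * 3^2*11^1*79^1*179^1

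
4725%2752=1973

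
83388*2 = 166776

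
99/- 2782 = - 99/2782 = -0.04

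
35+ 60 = 95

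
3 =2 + 1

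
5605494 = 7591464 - 1985970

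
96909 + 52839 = 149748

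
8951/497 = 8951/497 = 18.01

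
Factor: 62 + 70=132 = 2^2 *3^1*11^1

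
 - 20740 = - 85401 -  - 64661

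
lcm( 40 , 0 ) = 0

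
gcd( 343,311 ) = 1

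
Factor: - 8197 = - 7^1*1171^1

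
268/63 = 4 + 16/63  =  4.25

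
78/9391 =78/9391= 0.01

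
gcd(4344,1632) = 24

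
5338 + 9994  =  15332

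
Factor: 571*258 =147318 = 2^1*3^1*43^1*571^1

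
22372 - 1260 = 21112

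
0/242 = 0= 0.00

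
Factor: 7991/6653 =61^1*131^1*6653^(- 1 )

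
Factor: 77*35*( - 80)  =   - 215600  =  - 2^4*5^2*7^2*11^1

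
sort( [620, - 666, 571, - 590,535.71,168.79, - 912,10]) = [  -  912, - 666 ,-590,10 , 168.79,  535.71, 571,620]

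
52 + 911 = 963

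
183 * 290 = 53070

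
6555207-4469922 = 2085285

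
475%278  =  197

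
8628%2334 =1626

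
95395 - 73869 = 21526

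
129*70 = 9030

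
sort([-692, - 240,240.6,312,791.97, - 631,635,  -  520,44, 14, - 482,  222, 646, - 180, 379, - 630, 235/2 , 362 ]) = [ - 692, - 631,-630, - 520, - 482, - 240, - 180,14, 44 , 235/2,222, 240.6,  312, 362,  379,635,646,791.97]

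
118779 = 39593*3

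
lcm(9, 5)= 45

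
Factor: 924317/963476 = 2^(- 2)*29^1 *31873^1*240869^ ( - 1)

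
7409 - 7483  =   - 74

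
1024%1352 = 1024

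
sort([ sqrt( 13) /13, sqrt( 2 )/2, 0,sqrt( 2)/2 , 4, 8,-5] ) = [ - 5,0, sqrt( 13 ) /13, sqrt( 2)/2,sqrt(2)/2, 4, 8] 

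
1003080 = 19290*52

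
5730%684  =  258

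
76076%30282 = 15512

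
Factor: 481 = 13^1 *37^1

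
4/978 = 2/489=0.00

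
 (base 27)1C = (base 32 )17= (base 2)100111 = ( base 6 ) 103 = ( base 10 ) 39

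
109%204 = 109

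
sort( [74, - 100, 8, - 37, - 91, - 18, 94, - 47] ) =[ - 100, - 91, - 47, - 37,-18, 8,74,94 ]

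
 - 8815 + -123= -8938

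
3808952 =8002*476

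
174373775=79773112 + 94600663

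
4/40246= 2/20123 = 0.00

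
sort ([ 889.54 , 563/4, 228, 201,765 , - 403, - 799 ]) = [  -  799 , - 403,563/4,201,228, 765  ,  889.54] 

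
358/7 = 51+1/7 = 51.14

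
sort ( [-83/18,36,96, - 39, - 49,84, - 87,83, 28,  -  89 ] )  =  [ - 89,-87, - 49,-39, - 83/18,28 , 36,83,  84,96]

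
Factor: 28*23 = 2^2*7^1*23^1 = 644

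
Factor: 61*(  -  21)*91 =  - 3^1*7^2*13^1*61^1 = - 116571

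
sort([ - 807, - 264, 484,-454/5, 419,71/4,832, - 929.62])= [ - 929.62,  -  807, - 264, - 454/5,71/4,419,484,832 ] 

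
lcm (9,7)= 63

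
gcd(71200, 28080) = 80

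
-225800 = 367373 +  - 593173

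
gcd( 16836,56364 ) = 732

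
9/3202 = 9/3202 = 0.00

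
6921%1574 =625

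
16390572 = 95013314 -78622742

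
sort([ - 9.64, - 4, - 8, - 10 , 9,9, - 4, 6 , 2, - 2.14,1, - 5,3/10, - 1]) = [ - 10, - 9.64, - 8, - 5, - 4, -4, - 2.14, - 1,3/10,1 , 2,6 , 9,9] 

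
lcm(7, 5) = 35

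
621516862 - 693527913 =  - 72011051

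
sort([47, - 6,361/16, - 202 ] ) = [ - 202,-6,361/16,47 ]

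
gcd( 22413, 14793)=3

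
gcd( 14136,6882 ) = 186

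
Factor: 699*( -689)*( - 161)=3^1*7^1*13^1*23^1*53^1*233^1 =77539371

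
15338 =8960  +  6378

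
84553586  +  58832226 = 143385812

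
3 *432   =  1296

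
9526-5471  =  4055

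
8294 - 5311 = 2983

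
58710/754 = 77 + 326/377 = 77.86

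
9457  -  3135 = 6322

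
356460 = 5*71292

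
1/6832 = 1/6832 = 0.00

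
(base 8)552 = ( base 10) 362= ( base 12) 262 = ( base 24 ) F2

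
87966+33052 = 121018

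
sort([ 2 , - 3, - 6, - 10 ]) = [ - 10, - 6, - 3, 2]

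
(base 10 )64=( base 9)71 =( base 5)224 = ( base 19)37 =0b1000000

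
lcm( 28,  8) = 56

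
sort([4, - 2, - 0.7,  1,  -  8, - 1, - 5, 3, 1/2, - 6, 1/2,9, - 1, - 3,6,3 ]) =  [-8, - 6, -5,-3, - 2, - 1, - 1, - 0.7,1/2,1/2 , 1,3,3,4 , 6,9 ] 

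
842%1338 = 842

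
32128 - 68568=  - 36440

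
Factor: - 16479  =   - 3^2*1831^1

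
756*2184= 1651104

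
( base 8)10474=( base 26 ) 6di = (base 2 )1000100111100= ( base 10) 4412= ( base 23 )87J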